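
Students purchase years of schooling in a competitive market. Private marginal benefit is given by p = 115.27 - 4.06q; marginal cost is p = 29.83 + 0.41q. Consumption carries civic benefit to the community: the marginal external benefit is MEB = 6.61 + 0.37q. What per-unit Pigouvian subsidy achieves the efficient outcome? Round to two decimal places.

subsidy = 14.92 per unit

Social marginal benefit = demand + MEB = 121.88 - 3.69q.
Set SMB = MC: 121.88 - 3.69q = 29.83 + 0.41q → q* = 22.4512.
The Pigouvian subsidy equals MEB at q*: 6.61 + 0.37×22.4512 = 14.9169.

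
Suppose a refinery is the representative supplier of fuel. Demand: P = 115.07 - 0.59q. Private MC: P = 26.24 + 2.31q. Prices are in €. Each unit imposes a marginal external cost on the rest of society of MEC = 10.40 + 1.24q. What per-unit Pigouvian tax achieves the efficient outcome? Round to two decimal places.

tax = €33.89 per unit

Social marginal cost = private MC + MEC = 36.64 + 3.55q.
Set SMC = demand: 36.64 + 3.55q = 115.07 - 0.59q → q* = 18.9444.
The Pigouvian tax equals MEC at q*: 10.40 + 1.24×18.9444 = 33.8911.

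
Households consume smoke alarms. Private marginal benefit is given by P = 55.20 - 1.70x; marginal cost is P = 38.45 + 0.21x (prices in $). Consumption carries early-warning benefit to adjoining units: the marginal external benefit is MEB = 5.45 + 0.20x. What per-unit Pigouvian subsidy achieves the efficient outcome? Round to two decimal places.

Social marginal benefit = demand + MEB = 60.65 - 1.50x.
Set SMB = MC: 60.65 - 1.50x = 38.45 + 0.21x → x* = 12.9825.
The Pigouvian subsidy equals MEB at x*: 5.45 + 0.20×12.9825 = 8.0465.

subsidy = $8.05 per unit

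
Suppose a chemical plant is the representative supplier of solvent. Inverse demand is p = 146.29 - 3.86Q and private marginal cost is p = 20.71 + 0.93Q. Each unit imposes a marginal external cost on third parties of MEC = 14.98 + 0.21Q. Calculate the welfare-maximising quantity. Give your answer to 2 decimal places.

Q* = 22.12

Social marginal cost = private MC + MEC = 35.69 + 1.14Q.
Set SMC = demand: 35.69 + 1.14Q = 146.29 - 3.86Q → Q* = 22.1200.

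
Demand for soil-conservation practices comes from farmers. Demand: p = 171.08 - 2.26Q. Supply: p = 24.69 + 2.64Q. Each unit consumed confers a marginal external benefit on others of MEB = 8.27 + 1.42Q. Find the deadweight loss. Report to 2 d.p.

Market equilibrium (private): 24.69 + 2.64Q = 171.08 - 2.26Q → Q_m = 29.8755.
Social marginal benefit = demand + MEB = 179.35 - 0.84Q.
Set SMB = MC: 179.35 - 0.84Q = 24.69 + 2.64Q → Q* = 44.4425.
Height of the DWL triangle at Q_m is SMB(Q_m) − MC(Q_m) = MEB(Q_m) = 50.6932.
DWL = ½ × 14.5670 × 50.6932 = 369.2239.

DWL = 369.22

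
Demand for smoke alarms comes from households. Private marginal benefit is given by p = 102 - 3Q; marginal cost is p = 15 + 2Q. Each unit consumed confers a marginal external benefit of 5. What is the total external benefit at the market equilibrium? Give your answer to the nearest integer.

Market equilibrium (private): 15 + 2Q = 102 - 3Q → Q_m = 17.4000.
Total external benefit = MEB × Q_m = 5 × 17.4000 = 87.0000.

87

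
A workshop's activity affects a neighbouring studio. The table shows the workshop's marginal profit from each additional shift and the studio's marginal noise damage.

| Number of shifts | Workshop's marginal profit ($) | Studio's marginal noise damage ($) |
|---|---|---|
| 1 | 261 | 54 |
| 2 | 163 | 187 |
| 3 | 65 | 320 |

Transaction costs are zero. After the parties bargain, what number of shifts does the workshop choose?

Bargaining reaches the level where marginal profit last exceeds marginal noise damage.
That holds through level 1 (261 ≥ 54) but not at 2 (163 < 187).

1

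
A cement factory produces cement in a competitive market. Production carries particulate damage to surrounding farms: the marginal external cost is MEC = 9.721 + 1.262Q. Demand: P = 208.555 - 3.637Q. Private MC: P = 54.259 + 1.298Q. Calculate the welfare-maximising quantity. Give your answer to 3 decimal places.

Social marginal cost = private MC + MEC = 63.980 + 2.560Q.
Set SMC = demand: 63.980 + 2.560Q = 208.555 - 3.637Q → Q* = 23.3298.

Q* = 23.330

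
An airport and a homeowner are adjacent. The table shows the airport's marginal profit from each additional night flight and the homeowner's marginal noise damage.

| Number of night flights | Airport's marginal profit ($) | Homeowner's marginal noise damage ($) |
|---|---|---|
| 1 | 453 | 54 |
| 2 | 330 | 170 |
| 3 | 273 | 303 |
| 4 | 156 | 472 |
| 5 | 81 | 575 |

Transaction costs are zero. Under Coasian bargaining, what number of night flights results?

2

Bargaining reaches the level where marginal profit last exceeds marginal noise damage.
That holds through level 2 (330 ≥ 170) but not at 3 (273 < 303).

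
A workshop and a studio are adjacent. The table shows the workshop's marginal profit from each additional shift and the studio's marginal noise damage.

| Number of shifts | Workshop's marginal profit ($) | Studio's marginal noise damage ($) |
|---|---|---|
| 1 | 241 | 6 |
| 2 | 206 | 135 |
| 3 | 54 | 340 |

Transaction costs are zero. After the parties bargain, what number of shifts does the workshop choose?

Bargaining reaches the level where marginal profit last exceeds marginal noise damage.
That holds through level 2 (206 ≥ 135) but not at 3 (54 < 340).

2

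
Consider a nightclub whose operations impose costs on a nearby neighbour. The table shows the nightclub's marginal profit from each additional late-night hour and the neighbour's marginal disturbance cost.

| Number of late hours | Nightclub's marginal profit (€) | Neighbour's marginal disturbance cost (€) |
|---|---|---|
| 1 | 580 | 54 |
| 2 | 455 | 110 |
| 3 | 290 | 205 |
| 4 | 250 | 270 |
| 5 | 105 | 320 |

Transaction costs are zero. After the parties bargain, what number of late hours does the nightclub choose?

3

Bargaining reaches the level where marginal profit last exceeds marginal disturbance cost.
That holds through level 3 (290 ≥ 205) but not at 4 (250 < 270).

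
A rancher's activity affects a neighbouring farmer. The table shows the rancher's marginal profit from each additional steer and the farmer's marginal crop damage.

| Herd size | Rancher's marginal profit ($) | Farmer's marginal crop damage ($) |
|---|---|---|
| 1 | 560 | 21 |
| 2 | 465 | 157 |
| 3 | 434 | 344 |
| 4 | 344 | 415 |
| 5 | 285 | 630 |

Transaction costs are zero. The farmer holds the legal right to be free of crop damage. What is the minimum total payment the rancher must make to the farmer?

Efficient level: marginal profit ≥ marginal crop damage through level 3, so k* = 3.
With the farmer holding the right, the rancher must at least compensate total damage at k*: 21 + 157 + 344 = 522.

$522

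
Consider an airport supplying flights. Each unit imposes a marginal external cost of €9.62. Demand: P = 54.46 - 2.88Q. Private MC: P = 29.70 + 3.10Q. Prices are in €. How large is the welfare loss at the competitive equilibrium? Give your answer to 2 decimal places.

DWL = €7.74

Market equilibrium (private): 29.70 + 3.10Q = 54.46 - 2.88Q → Q_m = 4.1405.
Social marginal cost = private MC + MEC = 39.32 + 3.10Q.
Set SMC = demand: 39.32 + 3.10Q = 54.46 - 2.88Q → Q* = 2.5318.
Between Q* and Q_m the wedge SMC − demand runs linearly from 0 to MEC(Q_m), so the loss is a triangle.
DWL = ½ × 1.6087 × 9.6200 = 7.7378.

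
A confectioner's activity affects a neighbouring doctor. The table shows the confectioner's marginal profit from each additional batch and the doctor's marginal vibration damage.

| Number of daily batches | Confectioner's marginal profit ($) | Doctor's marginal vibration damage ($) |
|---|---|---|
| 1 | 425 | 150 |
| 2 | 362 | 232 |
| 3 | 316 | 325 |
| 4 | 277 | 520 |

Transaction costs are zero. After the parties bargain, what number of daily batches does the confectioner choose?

2

Bargaining reaches the level where marginal profit last exceeds marginal vibration damage.
That holds through level 2 (362 ≥ 232) but not at 3 (316 < 325).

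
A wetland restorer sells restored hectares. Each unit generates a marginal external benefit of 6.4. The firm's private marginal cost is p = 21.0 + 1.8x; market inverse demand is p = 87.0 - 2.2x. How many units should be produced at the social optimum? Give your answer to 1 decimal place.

Social marginal cost = private MC − MEB = 14.6 + 1.8x.
Set SMC = demand: 14.6 + 1.8x = 87.0 - 2.2x → x* = 18.1000.

x* = 18.1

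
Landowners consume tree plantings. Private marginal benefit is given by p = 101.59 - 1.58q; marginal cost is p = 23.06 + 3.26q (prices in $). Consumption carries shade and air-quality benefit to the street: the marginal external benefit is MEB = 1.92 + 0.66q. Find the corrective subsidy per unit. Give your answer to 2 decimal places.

subsidy = $14.62 per unit

Social marginal benefit = demand + MEB = 103.51 - 0.92q.
Set SMB = MC: 103.51 - 0.92q = 23.06 + 3.26q → q* = 19.2464.
The Pigouvian subsidy equals MEB at q*: 1.92 + 0.66×19.2464 = 14.6226.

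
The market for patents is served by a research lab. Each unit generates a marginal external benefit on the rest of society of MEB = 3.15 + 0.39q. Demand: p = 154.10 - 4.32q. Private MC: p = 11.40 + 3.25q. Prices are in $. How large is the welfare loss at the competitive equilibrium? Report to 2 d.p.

Market equilibrium (private): 11.40 + 3.25q = 154.10 - 4.32q → q_m = 18.8507.
Social marginal cost = private MC − MEB = 8.25 + 2.86q.
Set SMC = demand: 8.25 + 2.86q = 154.10 - 4.32q → q* = 20.3134.
Between q* and q_m the wedge demand − SMC runs linearly from 0 to MEB(q_m), so the loss is a triangle.
DWL = ½ × 1.4627 × 10.5018 = 7.6805.

DWL = $7.68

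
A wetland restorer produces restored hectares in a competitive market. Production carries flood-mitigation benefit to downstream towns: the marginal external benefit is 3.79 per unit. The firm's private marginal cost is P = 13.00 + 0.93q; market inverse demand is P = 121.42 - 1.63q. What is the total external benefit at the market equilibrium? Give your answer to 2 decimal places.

Market equilibrium (private): 13.00 + 0.93q = 121.42 - 1.63q → q_m = 42.3516.
Total external benefit = MEB × q_m = 3.79 × 42.3516 = 160.5126.

160.51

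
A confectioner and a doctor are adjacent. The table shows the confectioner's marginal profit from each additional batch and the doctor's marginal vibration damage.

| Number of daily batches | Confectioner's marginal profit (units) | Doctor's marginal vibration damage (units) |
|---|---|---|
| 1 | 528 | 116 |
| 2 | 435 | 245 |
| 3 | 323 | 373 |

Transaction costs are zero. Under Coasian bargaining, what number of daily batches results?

Bargaining reaches the level where marginal profit last exceeds marginal vibration damage.
That holds through level 2 (435 ≥ 245) but not at 3 (323 < 373).

2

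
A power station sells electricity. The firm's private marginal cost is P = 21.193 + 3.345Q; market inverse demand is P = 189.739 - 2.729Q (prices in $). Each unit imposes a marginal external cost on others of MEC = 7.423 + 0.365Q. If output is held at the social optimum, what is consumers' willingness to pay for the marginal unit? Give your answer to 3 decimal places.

Social marginal cost = private MC + MEC = 28.616 + 3.710Q.
Set SMC = demand: 28.616 + 3.710Q = 189.739 - 2.729Q → Q* = 25.0230.
Consumer price on the demand curve at Q*: 189.739 − 2.729×25.0230 = 121.4512.

P = $121.451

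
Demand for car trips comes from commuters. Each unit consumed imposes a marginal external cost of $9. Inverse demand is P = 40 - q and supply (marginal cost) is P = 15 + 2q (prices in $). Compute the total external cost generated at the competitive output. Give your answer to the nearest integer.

$75

Market equilibrium (private): 15 + 2q = 40 - q → q_m = 8.3333.
Total external cost = MEC × q_m = 9 × 8.3333 = 74.9997.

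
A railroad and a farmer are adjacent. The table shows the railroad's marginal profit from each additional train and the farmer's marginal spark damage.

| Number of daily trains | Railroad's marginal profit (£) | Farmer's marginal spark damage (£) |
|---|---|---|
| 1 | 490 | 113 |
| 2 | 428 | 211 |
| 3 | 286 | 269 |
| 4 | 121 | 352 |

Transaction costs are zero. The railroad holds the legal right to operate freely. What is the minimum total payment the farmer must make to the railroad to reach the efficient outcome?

Left alone the railroad would choose level 4 (marginal profit stays positive).
Efficient level: k* = 3 (marginal profit ≥ marginal spark damage through 3).
The farmer must at least cover the railroad's forgone profit from cutting 4→3: 121 = 121.

£121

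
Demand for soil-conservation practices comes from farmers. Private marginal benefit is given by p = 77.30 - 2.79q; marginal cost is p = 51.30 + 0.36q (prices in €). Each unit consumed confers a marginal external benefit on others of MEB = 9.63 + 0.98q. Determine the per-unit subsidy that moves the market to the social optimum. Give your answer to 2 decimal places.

Social marginal benefit = demand + MEB = 86.93 - 1.81q.
Set SMB = MC: 86.93 - 1.81q = 51.30 + 0.36q → q* = 16.4194.
The Pigouvian subsidy equals MEB at q*: 9.63 + 0.98×16.4194 = 25.7210.

subsidy = €25.72 per unit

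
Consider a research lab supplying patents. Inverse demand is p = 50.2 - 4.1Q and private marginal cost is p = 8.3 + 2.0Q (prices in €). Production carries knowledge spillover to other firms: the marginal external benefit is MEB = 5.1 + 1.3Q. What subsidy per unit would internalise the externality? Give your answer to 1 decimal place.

subsidy = €17.8 per unit

Social marginal cost = private MC − MEB = 3.2 + 0.7Q.
Set SMC = demand: 3.2 + 0.7Q = 50.2 - 4.1Q → Q* = 9.7917.
The Pigouvian subsidy equals MEB at Q*: 5.1 + 1.3×9.7917 = 17.8292.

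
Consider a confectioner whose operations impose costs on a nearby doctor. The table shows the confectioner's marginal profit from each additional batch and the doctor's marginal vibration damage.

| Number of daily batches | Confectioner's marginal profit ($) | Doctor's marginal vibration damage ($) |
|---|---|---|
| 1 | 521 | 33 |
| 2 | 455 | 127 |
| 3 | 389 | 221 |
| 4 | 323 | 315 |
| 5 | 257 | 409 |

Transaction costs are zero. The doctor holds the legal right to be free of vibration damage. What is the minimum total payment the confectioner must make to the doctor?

Efficient level: marginal profit ≥ marginal vibration damage through level 4, so k* = 4.
With the doctor holding the right, the confectioner must at least compensate total damage at k*: 33 + 127 + 221 + 315 = 696.

$696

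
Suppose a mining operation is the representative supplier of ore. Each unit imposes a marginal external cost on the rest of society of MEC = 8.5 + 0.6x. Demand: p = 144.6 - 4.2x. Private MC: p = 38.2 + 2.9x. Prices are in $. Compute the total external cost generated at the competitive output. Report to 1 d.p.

Market equilibrium (private): 38.2 + 2.9x = 144.6 - 4.2x → x_m = 14.9859.
Total external cost = ∫₀^{x_m} (8.5 + 0.6x) dx = 8.5×14.9859 + ½×0.6×14.9859² = 194.7533.

$194.8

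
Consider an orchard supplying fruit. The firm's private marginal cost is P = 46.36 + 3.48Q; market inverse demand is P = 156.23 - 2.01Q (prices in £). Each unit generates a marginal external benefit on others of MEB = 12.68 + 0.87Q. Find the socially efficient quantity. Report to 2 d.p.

Social marginal cost = private MC − MEB = 33.68 + 2.61Q.
Set SMC = demand: 33.68 + 2.61Q = 156.23 - 2.01Q → Q* = 26.5260.

Q* = 26.53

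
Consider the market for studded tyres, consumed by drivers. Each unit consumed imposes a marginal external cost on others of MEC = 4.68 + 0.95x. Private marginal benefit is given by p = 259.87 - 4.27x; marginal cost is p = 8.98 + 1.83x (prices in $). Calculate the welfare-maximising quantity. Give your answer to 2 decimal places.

Social marginal benefit = demand − MEC = 255.19 - 5.22x.
Set SMB = MC: 255.19 - 5.22x = 8.98 + 1.83x → x* = 34.9234.

x* = 34.92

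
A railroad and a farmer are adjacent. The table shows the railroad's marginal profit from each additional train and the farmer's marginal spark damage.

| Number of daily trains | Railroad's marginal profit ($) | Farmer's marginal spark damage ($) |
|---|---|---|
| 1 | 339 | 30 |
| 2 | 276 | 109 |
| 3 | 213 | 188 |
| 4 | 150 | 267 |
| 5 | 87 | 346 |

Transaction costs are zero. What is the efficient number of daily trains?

3

Bargaining reaches the level where marginal profit last exceeds marginal spark damage.
That holds through level 3 (213 ≥ 188) but not at 4 (150 < 267).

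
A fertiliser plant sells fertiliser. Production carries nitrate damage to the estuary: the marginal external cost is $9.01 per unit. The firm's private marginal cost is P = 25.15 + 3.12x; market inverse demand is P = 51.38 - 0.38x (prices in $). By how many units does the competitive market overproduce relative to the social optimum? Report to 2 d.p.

2.57 units

Market equilibrium (private): 25.15 + 3.12x = 51.38 - 0.38x → x_m = 7.4943.
Social marginal cost = private MC + MEC = 34.16 + 3.12x.
Set SMC = demand: 34.16 + 3.12x = 51.38 - 0.38x → x* = 4.9200.
Gap = |7.4943 − 4.9200| = 2.5743.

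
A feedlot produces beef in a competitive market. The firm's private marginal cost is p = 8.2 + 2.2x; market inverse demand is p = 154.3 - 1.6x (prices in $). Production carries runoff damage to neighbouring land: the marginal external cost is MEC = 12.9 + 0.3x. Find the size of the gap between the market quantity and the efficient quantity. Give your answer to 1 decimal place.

Market equilibrium (private): 8.2 + 2.2x = 154.3 - 1.6x → x_m = 38.4474.
Social marginal cost = private MC + MEC = 21.1 + 2.5x.
Set SMC = demand: 21.1 + 2.5x = 154.3 - 1.6x → x* = 32.4878.
Gap = |38.4474 − 32.4878| = 5.9596.

6.0 units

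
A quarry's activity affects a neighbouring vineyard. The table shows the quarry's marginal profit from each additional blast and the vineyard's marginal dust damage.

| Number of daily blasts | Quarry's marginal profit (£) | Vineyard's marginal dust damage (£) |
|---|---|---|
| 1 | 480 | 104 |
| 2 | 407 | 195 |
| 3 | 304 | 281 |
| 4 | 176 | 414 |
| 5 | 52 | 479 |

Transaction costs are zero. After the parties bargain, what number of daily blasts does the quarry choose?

Bargaining reaches the level where marginal profit last exceeds marginal dust damage.
That holds through level 3 (304 ≥ 281) but not at 4 (176 < 414).

3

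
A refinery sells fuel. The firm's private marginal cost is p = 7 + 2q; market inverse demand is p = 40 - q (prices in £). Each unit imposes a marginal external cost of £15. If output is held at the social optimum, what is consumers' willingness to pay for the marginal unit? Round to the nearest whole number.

Social marginal cost = private MC + MEC = 22 + 2q.
Set SMC = demand: 22 + 2q = 40 - q → q* = 6.0000.
Consumer price on the demand curve at q*: 40 − 1×6.0000 = 34.0000.

P = £34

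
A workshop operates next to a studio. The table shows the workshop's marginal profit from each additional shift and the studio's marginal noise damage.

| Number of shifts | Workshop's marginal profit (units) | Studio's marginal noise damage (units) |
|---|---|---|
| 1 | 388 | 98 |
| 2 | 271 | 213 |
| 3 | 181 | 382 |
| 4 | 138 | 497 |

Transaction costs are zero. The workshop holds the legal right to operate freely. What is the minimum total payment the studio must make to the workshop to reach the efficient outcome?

319

Left alone the workshop would choose level 4 (marginal profit stays positive).
Efficient level: k* = 2 (marginal profit ≥ marginal noise damage through 2).
The studio must at least cover the workshop's forgone profit from cutting 4→2: 181 + 138 = 319.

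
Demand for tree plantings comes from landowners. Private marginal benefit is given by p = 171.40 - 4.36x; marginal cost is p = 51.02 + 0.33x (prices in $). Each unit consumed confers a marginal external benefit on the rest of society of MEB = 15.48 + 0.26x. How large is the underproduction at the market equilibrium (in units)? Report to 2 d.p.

5.00 units

Market equilibrium (private): 51.02 + 0.33x = 171.40 - 4.36x → x_m = 25.6674.
Social marginal benefit = demand + MEB = 186.88 - 4.10x.
Set SMB = MC: 186.88 - 4.10x = 51.02 + 0.33x → x* = 30.6682.
Gap = |25.6674 − 30.6682| = 5.0008.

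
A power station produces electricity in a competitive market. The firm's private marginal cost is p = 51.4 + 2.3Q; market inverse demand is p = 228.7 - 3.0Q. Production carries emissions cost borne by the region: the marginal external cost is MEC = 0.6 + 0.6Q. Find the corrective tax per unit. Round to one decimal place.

tax = 18.6 per unit

Social marginal cost = private MC + MEC = 52.0 + 2.9Q.
Set SMC = demand: 52.0 + 2.9Q = 228.7 - 3.0Q → Q* = 29.9492.
The Pigouvian tax equals MEC at Q*: 0.6 + 0.6×29.9492 = 18.5695.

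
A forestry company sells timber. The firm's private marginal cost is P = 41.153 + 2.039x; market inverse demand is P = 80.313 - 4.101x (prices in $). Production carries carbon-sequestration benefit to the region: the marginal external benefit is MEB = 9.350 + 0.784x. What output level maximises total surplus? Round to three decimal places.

x* = 9.057

Social marginal cost = private MC − MEB = 31.803 + 1.255x.
Set SMC = demand: 31.803 + 1.255x = 80.313 - 4.101x → x* = 9.0571.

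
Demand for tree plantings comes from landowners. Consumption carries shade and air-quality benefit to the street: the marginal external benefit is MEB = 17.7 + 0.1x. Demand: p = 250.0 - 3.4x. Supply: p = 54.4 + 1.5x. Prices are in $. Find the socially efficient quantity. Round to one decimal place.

x* = 44.4

Social marginal benefit = demand + MEB = 267.7 - 3.3x.
Set SMB = MC: 267.7 - 3.3x = 54.4 + 1.5x → x* = 44.4375.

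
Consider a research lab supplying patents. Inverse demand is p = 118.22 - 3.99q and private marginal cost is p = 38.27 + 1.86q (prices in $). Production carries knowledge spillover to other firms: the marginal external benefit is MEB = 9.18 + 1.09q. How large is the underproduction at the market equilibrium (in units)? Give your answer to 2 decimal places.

5.06 units

Market equilibrium (private): 38.27 + 1.86q = 118.22 - 3.99q → q_m = 13.6667.
Social marginal cost = private MC − MEB = 29.09 + 0.77q.
Set SMC = demand: 29.09 + 0.77q = 118.22 - 3.99q → q* = 18.7248.
Gap = |13.6667 − 18.7248| = 5.0581.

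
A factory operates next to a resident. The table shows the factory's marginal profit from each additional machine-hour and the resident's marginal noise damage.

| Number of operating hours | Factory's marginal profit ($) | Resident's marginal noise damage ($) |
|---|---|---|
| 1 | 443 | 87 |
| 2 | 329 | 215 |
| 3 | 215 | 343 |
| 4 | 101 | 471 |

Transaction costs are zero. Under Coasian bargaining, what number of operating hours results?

2

Bargaining reaches the level where marginal profit last exceeds marginal noise damage.
That holds through level 2 (329 ≥ 215) but not at 3 (215 < 343).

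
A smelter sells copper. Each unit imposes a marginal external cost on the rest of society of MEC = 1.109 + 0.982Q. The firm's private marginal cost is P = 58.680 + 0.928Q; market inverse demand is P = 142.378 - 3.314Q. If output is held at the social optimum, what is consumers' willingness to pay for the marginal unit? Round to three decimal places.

Social marginal cost = private MC + MEC = 59.789 + 1.910Q.
Set SMC = demand: 59.789 + 1.910Q = 142.378 - 3.314Q → Q* = 15.8095.
Consumer price on the demand curve at Q*: 142.378 − 3.314×15.8095 = 89.9853.

P = 89.985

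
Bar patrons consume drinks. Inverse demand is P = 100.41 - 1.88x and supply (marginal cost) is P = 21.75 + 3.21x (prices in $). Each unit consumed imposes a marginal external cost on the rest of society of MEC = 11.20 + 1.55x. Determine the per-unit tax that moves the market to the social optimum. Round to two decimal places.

Social marginal benefit = demand − MEC = 89.21 - 3.43x.
Set SMB = MC: 89.21 - 3.43x = 21.75 + 3.21x → x* = 10.1596.
The Pigouvian tax equals MEC at x*: 11.20 + 1.55×10.1596 = 26.9474.

tax = $26.95 per unit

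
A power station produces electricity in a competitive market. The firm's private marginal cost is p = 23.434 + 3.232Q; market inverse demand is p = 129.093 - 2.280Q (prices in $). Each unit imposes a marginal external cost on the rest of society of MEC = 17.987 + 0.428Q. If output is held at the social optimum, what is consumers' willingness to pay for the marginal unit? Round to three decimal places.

Social marginal cost = private MC + MEC = 41.421 + 3.660Q.
Set SMC = demand: 41.421 + 3.660Q = 129.093 - 2.280Q → Q* = 14.7596.
Consumer price on the demand curve at Q*: 129.093 − 2.280×14.7596 = 95.4411.

P = $95.441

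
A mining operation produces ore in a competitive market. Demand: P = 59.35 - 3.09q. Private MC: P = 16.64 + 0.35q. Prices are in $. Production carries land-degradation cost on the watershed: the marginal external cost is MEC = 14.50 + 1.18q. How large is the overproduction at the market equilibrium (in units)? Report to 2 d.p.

6.31 units

Market equilibrium (private): 16.64 + 0.35q = 59.35 - 3.09q → q_m = 12.4157.
Social marginal cost = private MC + MEC = 31.14 + 1.53q.
Set SMC = demand: 31.14 + 1.53q = 59.35 - 3.09q → q* = 6.1061.
Gap = |12.4157 − 6.1061| = 6.3096.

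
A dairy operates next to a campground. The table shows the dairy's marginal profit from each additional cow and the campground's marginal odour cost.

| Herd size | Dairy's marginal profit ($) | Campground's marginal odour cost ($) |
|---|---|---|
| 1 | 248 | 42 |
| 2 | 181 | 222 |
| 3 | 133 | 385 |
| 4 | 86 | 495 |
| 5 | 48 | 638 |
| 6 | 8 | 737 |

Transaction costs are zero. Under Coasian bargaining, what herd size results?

1

Bargaining reaches the level where marginal profit last exceeds marginal odour cost.
That holds through level 1 (248 ≥ 42) but not at 2 (181 < 222).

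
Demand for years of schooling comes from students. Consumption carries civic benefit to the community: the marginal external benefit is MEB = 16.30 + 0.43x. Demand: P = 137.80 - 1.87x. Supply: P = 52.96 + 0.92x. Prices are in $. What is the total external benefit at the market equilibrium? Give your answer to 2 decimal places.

$694.47

Market equilibrium (private): 52.96 + 0.92x = 137.80 - 1.87x → x_m = 30.4086.
Total external benefit = ∫₀^{x_m} (16.30 + 0.43x) dx = 16.30×30.4086 + ½×0.43×30.4086² = 694.4670.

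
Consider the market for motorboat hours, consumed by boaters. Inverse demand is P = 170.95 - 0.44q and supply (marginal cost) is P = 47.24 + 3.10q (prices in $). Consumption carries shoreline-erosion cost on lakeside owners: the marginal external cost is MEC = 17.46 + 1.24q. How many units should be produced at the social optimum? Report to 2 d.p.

Social marginal benefit = demand − MEC = 153.49 - 1.68q.
Set SMB = MC: 153.49 - 1.68q = 47.24 + 3.10q → q* = 22.2280.

q* = 22.23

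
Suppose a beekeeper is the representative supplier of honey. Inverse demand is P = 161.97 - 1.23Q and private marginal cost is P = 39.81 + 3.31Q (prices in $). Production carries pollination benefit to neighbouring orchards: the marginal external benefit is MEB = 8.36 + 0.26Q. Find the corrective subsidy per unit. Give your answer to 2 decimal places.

subsidy = $16.29 per unit

Social marginal cost = private MC − MEB = 31.45 + 3.05Q.
Set SMC = demand: 31.45 + 3.05Q = 161.97 - 1.23Q → Q* = 30.4953.
The Pigouvian subsidy equals MEB at Q*: 8.36 + 0.26×30.4953 = 16.2888.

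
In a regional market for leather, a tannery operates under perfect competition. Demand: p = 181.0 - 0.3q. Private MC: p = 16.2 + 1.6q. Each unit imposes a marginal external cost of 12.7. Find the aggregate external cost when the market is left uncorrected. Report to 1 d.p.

Market equilibrium (private): 16.2 + 1.6q = 181.0 - 0.3q → q_m = 86.7368.
Total external cost = MEC × q_m = 12.7 × 86.7368 = 1101.5574.

1101.6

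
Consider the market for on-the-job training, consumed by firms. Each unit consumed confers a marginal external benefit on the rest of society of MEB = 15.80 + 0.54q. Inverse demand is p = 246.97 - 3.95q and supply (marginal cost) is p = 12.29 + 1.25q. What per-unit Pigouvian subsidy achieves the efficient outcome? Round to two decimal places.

subsidy = 44.83 per unit

Social marginal benefit = demand + MEB = 262.77 - 3.41q.
Set SMB = MC: 262.77 - 3.41q = 12.29 + 1.25q → q* = 53.7511.
The Pigouvian subsidy equals MEB at q*: 15.80 + 0.54×53.7511 = 44.8256.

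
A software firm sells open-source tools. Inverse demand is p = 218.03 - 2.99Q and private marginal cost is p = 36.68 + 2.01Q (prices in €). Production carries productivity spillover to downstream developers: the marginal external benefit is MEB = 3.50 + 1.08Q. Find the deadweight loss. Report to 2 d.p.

DWL = €232.25

Market equilibrium (private): 36.68 + 2.01Q = 218.03 - 2.99Q → Q_m = 36.2700.
Social marginal cost = private MC − MEB = 33.18 + 0.93Q.
Set SMC = demand: 33.18 + 0.93Q = 218.03 - 2.99Q → Q* = 47.1556.
The loss is the area between SMC and demand from Q* to Q_m; with linear curves that's a triangle of height MEB(Q_m).
DWL = ½ × 10.8856 × 42.6716 = 232.2530.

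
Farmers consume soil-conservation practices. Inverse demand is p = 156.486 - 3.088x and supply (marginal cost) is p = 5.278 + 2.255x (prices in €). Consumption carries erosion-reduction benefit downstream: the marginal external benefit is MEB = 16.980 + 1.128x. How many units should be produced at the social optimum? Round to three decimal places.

x* = 39.902

Social marginal benefit = demand + MEB = 173.466 - 1.960x.
Set SMB = MC: 173.466 - 1.960x = 5.278 + 2.255x → x* = 39.9023.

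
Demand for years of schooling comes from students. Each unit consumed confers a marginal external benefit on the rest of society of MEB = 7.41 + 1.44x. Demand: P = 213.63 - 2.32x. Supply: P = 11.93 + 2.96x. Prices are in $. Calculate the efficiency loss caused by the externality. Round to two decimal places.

DWL = $507.31

Market equilibrium (private): 11.93 + 2.96x = 213.63 - 2.32x → x_m = 38.2008.
Social marginal benefit = demand + MEB = 221.04 - 0.88x.
Set SMB = MC: 221.04 - 0.88x = 11.93 + 2.96x → x* = 54.4557.
The loss is the area between SMB and MC from x* to x_m; with linear curves that's a triangle of height MEB(x_m).
DWL = ½ × 16.2549 × 62.4191 = 507.3081.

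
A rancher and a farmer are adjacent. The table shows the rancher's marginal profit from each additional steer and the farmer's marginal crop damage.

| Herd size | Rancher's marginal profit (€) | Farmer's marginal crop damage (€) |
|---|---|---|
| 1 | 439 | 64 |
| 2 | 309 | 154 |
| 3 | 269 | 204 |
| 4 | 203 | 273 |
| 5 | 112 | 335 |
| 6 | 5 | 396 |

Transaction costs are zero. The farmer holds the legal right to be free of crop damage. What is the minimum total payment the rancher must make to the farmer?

Efficient level: marginal profit ≥ marginal crop damage through level 3, so k* = 3.
With the farmer holding the right, the rancher must at least compensate total damage at k*: 64 + 154 + 204 = 422.

€422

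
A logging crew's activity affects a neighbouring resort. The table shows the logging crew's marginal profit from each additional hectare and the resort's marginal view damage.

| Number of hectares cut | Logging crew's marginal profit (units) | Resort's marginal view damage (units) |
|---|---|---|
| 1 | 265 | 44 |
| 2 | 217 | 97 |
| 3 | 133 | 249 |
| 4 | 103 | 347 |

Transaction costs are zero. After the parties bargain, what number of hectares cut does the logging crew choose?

2

Bargaining reaches the level where marginal profit last exceeds marginal view damage.
That holds through level 2 (217 ≥ 97) but not at 3 (133 < 249).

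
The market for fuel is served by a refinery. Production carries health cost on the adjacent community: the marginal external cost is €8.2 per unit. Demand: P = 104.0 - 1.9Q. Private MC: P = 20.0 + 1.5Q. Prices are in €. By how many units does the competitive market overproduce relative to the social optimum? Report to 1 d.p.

2.4 units

Market equilibrium (private): 20.0 + 1.5Q = 104.0 - 1.9Q → Q_m = 24.7059.
Social marginal cost = private MC + MEC = 28.2 + 1.5Q.
Set SMC = demand: 28.2 + 1.5Q = 104.0 - 1.9Q → Q* = 22.2941.
Gap = |24.7059 − 22.2941| = 2.4118.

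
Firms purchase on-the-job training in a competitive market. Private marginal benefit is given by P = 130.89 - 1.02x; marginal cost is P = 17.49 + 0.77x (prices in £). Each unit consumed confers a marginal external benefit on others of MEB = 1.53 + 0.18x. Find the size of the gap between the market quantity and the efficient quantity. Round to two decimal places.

8.03 units

Market equilibrium (private): 17.49 + 0.77x = 130.89 - 1.02x → x_m = 63.3520.
Social marginal benefit = demand + MEB = 132.42 - 0.84x.
Set SMB = MC: 132.42 - 0.84x = 17.49 + 0.77x → x* = 71.3851.
Gap = |63.3520 − 71.3851| = 8.0331.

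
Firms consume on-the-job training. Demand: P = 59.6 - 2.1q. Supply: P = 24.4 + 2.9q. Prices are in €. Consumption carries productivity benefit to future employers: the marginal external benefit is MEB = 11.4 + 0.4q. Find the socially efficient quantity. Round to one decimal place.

q* = 10.1

Social marginal benefit = demand + MEB = 71.0 - 1.7q.
Set SMB = MC: 71.0 - 1.7q = 24.4 + 2.9q → q* = 10.1304.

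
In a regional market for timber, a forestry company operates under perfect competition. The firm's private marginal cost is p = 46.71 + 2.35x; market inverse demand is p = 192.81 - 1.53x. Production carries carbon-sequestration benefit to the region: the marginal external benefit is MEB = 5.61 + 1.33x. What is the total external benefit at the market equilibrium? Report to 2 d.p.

1154.13

Market equilibrium (private): 46.71 + 2.35x = 192.81 - 1.53x → x_m = 37.6546.
Total external benefit = ∫₀^{x_m} (5.61 + 1.33x) dx = 5.61×37.6546 + ½×1.33×37.6546² = 1154.1251.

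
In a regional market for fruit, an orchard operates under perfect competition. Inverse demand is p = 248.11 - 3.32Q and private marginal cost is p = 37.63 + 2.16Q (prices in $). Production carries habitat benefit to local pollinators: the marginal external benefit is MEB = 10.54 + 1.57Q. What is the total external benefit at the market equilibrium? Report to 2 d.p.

$1562.89

Market equilibrium (private): 37.63 + 2.16Q = 248.11 - 3.32Q → Q_m = 38.4088.
Total external benefit = ∫₀^{Q_m} (10.54 + 1.57Q) dQ = 10.54×38.4088 + ½×1.57×38.4088² = 1562.8889.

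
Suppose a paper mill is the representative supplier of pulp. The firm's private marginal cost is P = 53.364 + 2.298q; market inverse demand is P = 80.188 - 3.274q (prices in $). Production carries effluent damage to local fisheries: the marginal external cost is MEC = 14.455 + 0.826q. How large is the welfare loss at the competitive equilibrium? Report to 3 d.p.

Market equilibrium (private): 53.364 + 2.298q = 80.188 - 3.274q → q_m = 4.8141.
Social marginal cost = private MC + MEC = 67.819 + 3.124q.
Set SMC = demand: 67.819 + 3.124q = 80.188 - 3.274q → q* = 1.9333.
Between q* and q_m the wedge SMC − demand runs linearly from 0 to MEC(q_m), so the loss is a triangle.
DWL = ½ × 2.8808 × 18.4314 = 26.5486.

DWL = $26.549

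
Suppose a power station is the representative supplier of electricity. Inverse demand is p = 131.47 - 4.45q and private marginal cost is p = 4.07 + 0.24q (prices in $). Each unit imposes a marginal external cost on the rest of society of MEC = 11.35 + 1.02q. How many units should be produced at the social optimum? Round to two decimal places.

Social marginal cost = private MC + MEC = 15.42 + 1.26q.
Set SMC = demand: 15.42 + 1.26q = 131.47 - 4.45q → q* = 20.3240.

q* = 20.32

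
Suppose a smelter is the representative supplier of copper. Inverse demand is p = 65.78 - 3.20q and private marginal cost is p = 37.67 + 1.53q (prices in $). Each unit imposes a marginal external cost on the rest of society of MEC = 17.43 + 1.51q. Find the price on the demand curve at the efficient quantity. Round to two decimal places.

Social marginal cost = private MC + MEC = 55.10 + 3.04q.
Set SMC = demand: 55.10 + 3.04q = 65.78 - 3.20q → q* = 1.7115.
Consumer price on the demand curve at q*: 65.78 − 3.20×1.7115 = 60.3032.

P = $60.30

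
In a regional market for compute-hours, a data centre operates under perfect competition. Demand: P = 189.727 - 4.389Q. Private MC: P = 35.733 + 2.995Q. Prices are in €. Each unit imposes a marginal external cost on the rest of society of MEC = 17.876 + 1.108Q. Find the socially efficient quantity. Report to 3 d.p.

Q* = 16.029

Social marginal cost = private MC + MEC = 53.609 + 4.103Q.
Set SMC = demand: 53.609 + 4.103Q = 189.727 - 4.389Q → Q* = 16.0290.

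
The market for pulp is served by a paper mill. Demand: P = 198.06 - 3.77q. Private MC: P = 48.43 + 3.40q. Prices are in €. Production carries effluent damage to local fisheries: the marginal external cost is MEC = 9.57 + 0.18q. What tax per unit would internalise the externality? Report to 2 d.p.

tax = €13.00 per unit

Social marginal cost = private MC + MEC = 58.00 + 3.58q.
Set SMC = demand: 58.00 + 3.58q = 198.06 - 3.77q → q* = 19.0558.
The Pigouvian tax equals MEC at q*: 9.57 + 0.18×19.0558 = 13.0000.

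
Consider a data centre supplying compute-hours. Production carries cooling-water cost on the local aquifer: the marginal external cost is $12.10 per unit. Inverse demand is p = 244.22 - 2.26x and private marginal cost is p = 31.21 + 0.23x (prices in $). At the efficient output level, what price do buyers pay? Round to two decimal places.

Social marginal cost = private MC + MEC = 43.31 + 0.23x.
Set SMC = demand: 43.31 + 0.23x = 244.22 - 2.26x → x* = 80.6867.
Consumer price on the demand curve at x*: 244.22 − 2.26×80.6867 = 61.8681.

P = $61.87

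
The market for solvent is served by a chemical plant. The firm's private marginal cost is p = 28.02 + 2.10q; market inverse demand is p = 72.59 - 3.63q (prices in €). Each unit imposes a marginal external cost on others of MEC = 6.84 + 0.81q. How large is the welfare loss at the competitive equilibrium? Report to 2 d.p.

Market equilibrium (private): 28.02 + 2.10q = 72.59 - 3.63q → q_m = 7.7784.
Social marginal cost = private MC + MEC = 34.86 + 2.91q.
Set SMC = demand: 34.86 + 2.91q = 72.59 - 3.63q → q* = 5.7691.
The welfare-loss triangle has base |q_m − q*| and height MEC(q_m) (the vertical gap between SMC and demand is zero at q* and MEC at q_m).
DWL = ½ × 2.0093 × 13.1405 = 13.2016.

DWL = €13.20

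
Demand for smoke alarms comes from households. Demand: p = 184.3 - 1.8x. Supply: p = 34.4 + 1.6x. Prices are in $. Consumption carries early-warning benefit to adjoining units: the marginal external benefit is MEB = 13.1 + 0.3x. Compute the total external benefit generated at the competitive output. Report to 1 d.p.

$869.1

Market equilibrium (private): 34.4 + 1.6x = 184.3 - 1.8x → x_m = 44.0882.
Total external benefit = ∫₀^{x_m} (13.1 + 0.3x) dx = 13.1×44.0882 + ½×0.3×44.0882² = 869.1208.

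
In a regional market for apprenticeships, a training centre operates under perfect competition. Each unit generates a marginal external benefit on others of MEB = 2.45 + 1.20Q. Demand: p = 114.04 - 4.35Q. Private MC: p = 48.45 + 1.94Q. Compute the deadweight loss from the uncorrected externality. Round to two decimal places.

DWL = 21.99

Market equilibrium (private): 48.45 + 1.94Q = 114.04 - 4.35Q → Q_m = 10.4277.
Social marginal cost = private MC − MEB = 46.00 + 0.74Q.
Set SMC = demand: 46.00 + 0.74Q = 114.04 - 4.35Q → Q* = 13.3674.
Between Q* and Q_m the wedge demand − SMC runs linearly from 0 to MEB(Q_m), so the loss is a triangle.
DWL = ½ × 2.9397 × 14.9632 = 21.9937.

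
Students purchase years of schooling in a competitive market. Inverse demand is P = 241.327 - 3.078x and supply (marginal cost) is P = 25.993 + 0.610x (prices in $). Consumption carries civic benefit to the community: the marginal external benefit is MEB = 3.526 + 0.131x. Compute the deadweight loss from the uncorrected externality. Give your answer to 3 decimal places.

DWL = $17.554

Market equilibrium (private): 25.993 + 0.610x = 241.327 - 3.078x → x_m = 58.3877.
Social marginal benefit = demand + MEB = 244.853 - 2.947x.
Set SMB = MC: 244.853 - 2.947x = 25.993 + 0.610x → x* = 61.5294.
The loss is the area between SMB and MC from x* to x_m; with linear curves that's a triangle of height MEB(x_m).
DWL = ½ × 3.1417 × 11.1748 = 17.5539.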